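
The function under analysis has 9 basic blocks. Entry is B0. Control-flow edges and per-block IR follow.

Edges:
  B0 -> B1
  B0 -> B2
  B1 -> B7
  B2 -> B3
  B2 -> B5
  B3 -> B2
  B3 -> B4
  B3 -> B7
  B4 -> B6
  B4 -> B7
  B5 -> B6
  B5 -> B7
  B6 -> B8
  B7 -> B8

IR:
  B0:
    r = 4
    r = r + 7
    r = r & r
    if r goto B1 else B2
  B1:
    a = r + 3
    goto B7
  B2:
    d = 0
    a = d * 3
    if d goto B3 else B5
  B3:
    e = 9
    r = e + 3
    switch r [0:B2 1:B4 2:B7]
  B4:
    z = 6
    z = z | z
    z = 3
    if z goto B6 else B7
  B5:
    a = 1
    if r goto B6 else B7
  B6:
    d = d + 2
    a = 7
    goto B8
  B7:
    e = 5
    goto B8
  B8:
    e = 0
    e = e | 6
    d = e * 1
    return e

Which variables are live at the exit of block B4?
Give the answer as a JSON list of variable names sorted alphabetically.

Answer: ["d"]

Working:
Per-block:
  B0: {r} / ∅
  B1: {a} / {r}
  B2: {a,d} / ∅
  B3: {e,r} / ∅
  B4: {z} / ∅
  B5: {a} / {r}
  B6: {a,d} / {d}
  B7: {e} / ∅
  B8: {d,e} / ∅

Live sets:
  B0 li=∅ lo={r}
  B1 li={r} lo=∅
  B2 li={r} lo={d,r}
  B3 li={d} lo={d,r}
  B4 li={d} lo={d}
  B5 li={d,r} lo={d}
  B6 li={d} lo=∅
  B7 li=∅ lo=∅
  B8 li=∅ lo=∅

live-out(B4) = ["d"]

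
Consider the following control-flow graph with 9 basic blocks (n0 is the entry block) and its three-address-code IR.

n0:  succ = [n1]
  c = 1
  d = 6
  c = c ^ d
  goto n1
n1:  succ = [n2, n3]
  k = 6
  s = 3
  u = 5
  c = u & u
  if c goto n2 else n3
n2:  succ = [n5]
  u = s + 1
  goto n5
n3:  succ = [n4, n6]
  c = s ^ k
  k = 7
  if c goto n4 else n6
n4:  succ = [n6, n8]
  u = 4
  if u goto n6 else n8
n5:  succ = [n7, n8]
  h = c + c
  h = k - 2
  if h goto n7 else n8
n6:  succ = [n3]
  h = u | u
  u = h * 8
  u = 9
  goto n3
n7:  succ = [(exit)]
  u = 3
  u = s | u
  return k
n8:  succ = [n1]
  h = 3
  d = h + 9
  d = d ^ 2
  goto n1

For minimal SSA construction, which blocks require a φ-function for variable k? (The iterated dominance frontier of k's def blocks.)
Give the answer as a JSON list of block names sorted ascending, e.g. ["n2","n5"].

idom tree: n1←n0 n2←n1 n3←n1 n4←n3 n5←n2 n6←n3 n7←n5 n8←n1
Dom∩ at merges:
  n1: preds {n0,n8}: {n0} ∩ {n0,n1,n8} = {n0}; idom=n0
  n3: preds {n1,n6}: {n0,n1} ∩ {n0,n1,n3,n6} = {n0,n1}; idom=n1
  n6: preds {n3,n4}: {n0,n1,n3} ∩ {n0,n1,n3,n4} = {n0,n1,n3}; idom=n3
  n8: preds {n4,n5}: {n0,n1,n3,n4} ∩ {n0,n1,n2,n5} = {n0,n1}; idom=n1

DF derivation:
  n1←n0: walk · to n0
  n1←n8: walk n8→n1 to n0
  n3←n1: walk · to n1
  n3←n6: walk n6→n3 to n1
  n6←n3: walk · to n3
  n6←n4: walk n4 to n3
  n8←n4: walk n4→n3 to n1
  n8←n5: walk n5→n2 to n1
  n0: DF=∅
  n1: DF={n1}
  n2: DF={n8}
  n3: DF={n3,n8}
  n4: DF={n6,n8}
  n5: DF={n8}
  n6: DF={n3}
  n7: DF=∅
  n8: DF={n1}

φ for k: defs {n1,n3}
  DF⁺ = {n1,n3,n8}

Answer: ["n1", "n3", "n8"]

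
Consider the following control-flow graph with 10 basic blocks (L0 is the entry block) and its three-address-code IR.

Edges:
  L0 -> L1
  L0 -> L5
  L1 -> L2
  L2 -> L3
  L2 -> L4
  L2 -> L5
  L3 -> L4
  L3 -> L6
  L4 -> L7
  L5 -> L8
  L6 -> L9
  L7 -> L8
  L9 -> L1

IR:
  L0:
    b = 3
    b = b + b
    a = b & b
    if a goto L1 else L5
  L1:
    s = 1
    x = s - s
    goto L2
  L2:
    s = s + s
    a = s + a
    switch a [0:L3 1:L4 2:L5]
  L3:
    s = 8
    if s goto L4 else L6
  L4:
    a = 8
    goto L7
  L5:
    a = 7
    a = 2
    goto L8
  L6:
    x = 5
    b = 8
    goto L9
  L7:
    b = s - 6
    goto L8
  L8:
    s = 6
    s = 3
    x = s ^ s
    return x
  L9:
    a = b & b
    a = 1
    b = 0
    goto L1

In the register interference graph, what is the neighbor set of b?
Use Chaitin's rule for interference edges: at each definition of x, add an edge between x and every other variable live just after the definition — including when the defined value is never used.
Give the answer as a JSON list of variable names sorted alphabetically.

Per-block:
  L0 def {a,b} use ∅
  L1 def {s,x} use ∅
  L2 def {a,s} use {a,s}
  L3 def {s} use ∅
  L4 def {a} use ∅
  L5 def {a} use ∅
  L6 def {b,x} use ∅
  L7 def {b} use {s}
  L8 def {s,x} use ∅
  L9 def {a,b} use {b}

Liveness:
  live L0: ∅→{a}
  live L1: {a}→{a,s}
  live L2: {a,s}→{s}
  live L3: ∅→{s}
  live L4: {s}→{s}
  live L5: ∅→∅
  live L6: ∅→{b}
  live L7: {s}→∅
  live L8: ∅→∅
  live L9: {b}→{a}

Interference:
  a: {b,s,x}
  b: {a}
  s: {a,x}
  x: {a,s}

N(b) = ["a"]

Answer: ["a"]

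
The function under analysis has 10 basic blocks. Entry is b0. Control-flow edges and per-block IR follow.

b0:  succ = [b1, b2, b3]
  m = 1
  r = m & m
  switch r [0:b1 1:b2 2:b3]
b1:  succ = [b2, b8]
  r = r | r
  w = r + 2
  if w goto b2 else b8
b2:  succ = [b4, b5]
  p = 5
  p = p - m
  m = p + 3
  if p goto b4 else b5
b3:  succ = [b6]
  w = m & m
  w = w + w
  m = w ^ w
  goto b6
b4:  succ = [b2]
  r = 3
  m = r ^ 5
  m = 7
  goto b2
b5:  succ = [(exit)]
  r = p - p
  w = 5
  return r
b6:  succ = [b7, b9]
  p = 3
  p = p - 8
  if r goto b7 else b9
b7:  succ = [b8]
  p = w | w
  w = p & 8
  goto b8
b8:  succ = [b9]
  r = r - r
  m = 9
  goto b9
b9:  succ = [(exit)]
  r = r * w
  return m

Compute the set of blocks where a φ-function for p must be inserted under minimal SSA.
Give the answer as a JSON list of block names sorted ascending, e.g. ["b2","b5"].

Answer: ["b2", "b8", "b9"]

Derivation:
idom tree: b1←b0 b2←b0 b3←b0 b4←b2 b5←b2 b6←b3 b7←b6 b8←b0 b9←b0
Dom at joins:
  b2: preds {b0,b1,b4}: {b0} ∩ {b0,b1} ∩ {b0,b2,b4} = {b0}; idom=b0
  b8: preds {b1,b7}: {b0,b1} ∩ {b0,b3,b6,b7} = {b0}; idom=b0
  b9: preds {b6,b8}: {b0,b3,b6} ∩ {b0,b8} = {b0}; idom=b0

DF walk-up:
  b2←b0: walk · to b0
  b2←b1: walk b1 to b0
  b2←b4: walk b4→b2 to b0
  b8←b1: walk b1 to b0
  b8←b7: walk b7→b6→b3 to b0
  b9←b6: walk b6→b3 to b0
  b9←b8: walk b8 to b0
  b0 → ∅
  b1 → {b2,b8}
  b2 → {b2}
  b3 → {b8,b9}
  b4 → {b2}
  b5 → ∅
  b6 → {b8,b9}
  b7 → {b8}
  b8 → {b9}
  b9 → ∅

φ for p: defs {b2,b6,b7}
  DF⁺ = {b2,b8,b9}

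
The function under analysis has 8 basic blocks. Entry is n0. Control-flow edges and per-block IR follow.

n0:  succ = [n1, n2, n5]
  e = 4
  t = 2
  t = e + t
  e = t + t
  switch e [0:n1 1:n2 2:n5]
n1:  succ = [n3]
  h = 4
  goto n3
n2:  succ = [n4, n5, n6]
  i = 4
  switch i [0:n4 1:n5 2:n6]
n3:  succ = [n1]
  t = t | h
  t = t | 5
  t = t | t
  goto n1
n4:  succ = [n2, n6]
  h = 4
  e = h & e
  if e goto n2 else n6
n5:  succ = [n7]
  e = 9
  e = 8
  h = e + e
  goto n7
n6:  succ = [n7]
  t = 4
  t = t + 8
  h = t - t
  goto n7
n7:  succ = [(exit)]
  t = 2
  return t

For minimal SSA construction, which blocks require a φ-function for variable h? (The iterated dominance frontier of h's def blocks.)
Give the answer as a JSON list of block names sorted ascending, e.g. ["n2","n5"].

Answer: ["n1", "n2", "n5", "n6", "n7"]

Analysis:
idom tree: n1←n0 n2←n0 n3←n1 n4←n2 n5←n0 n6←n2 n7←n0
Join-block Dom:
  n1: preds {n0,n3}: {n0} ∩ {n0,n1,n3} = {n0}; idom=n0
  n2: preds {n0,n4}: {n0} ∩ {n0,n2,n4} = {n0}; idom=n0
  n5: preds {n0,n2}: {n0} ∩ {n0,n2} = {n0}; idom=n0
  n6: preds {n2,n4}: {n0,n2} ∩ {n0,n2,n4} = {n0,n2}; idom=n2
  n7: preds {n5,n6}: {n0,n5} ∩ {n0,n2,n6} = {n0}; idom=n0

DF derivation:
  join n1 pred n0: · stop@n0
  join n1 pred n3: n3→n1 stop@n0
  join n2 pred n0: · stop@n0
  join n2 pred n4: n4→n2 stop@n0
  join n5 pred n0: · stop@n0
  join n5 pred n2: n2 stop@n0
  join n6 pred n2: · stop@n2
  join n6 pred n4: n4 stop@n2
  join n7 pred n5: n5 stop@n0
  join n7 pred n6: n6→n2 stop@n0
  n0 → ∅
  n1 → {n1}
  n2 → {n2,n5,n7}
  n3 → {n1}
  n4 → {n2,n6}
  n5 → {n7}
  n6 → {n7}
  n7 → ∅

φ for h: defs {n1,n4,n5,n6}
  DF⁺ = {n1,n2,n5,n6,n7}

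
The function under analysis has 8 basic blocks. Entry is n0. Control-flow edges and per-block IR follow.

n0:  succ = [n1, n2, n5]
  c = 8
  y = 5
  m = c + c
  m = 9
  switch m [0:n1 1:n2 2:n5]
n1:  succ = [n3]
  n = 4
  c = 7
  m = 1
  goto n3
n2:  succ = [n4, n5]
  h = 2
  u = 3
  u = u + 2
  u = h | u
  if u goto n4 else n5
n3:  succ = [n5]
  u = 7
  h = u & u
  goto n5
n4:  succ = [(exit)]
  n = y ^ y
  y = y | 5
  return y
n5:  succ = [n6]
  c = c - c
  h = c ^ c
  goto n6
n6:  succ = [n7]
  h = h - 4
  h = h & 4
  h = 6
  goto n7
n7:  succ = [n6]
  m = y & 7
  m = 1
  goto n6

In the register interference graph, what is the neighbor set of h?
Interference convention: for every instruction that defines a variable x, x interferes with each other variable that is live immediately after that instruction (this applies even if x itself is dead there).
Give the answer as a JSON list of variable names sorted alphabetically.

Block summaries:
  n0: def={c,m,y} ue=∅
  n1: def={c,m,n} ue=∅
  n2: def={h,u} ue=∅
  n3: def={h,u} ue=∅
  n4: def={n,y} ue={y}
  n5: def={c,h} ue={c}
  n6: def={h} ue={h}
  n7: def={m} ue={y}

Backward fixpoint:
  n0 li=∅ lo={c,y}
  n1 li={y} lo={c,y}
  n2 li={c,y} lo={c,y}
  n3 li={c,y} lo={c,y}
  n4 li={y} lo=∅
  n5 li={c,y} lo={h,y}
  n6 li={h,y} lo={h,y}
  n7 li={h,y} lo={h,y}

Interference:
  c: {h,m,u,y}
  h: {c,m,u,y}
  m: {c,h,y}
  n: {y}
  u: {c,h,y}
  y: {c,h,m,n,u}

N(h) = ["c", "m", "u", "y"]

Answer: ["c", "m", "u", "y"]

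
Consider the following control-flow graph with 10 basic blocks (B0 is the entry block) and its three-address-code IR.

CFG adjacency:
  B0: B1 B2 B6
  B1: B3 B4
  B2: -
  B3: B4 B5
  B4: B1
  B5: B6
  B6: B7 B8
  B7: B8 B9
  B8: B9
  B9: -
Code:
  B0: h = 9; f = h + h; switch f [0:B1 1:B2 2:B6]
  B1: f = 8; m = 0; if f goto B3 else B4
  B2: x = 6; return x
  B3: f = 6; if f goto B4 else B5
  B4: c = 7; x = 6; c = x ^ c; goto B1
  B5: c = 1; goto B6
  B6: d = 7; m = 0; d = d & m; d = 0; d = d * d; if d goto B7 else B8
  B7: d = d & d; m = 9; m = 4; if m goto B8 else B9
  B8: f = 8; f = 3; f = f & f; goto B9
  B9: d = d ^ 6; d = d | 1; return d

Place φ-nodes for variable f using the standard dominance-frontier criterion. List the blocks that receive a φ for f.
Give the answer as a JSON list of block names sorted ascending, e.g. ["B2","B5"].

idom tree: B1←B0 B2←B0 B3←B1 B4←B1 B5←B3 B6←B0 B7←B6 B8←B6 B9←B6
Join-block Dom:
  B1: preds {B0,B4}: {B0} ∩ {B0,B1,B4} = {B0}; idom=B0
  B4: preds {B1,B3}: {B0,B1} ∩ {B0,B1,B3} = {B0,B1}; idom=B1
  B6: preds {B0,B5}: {B0} ∩ {B0,B1,B3,B5} = {B0}; idom=B0
  B8: preds {B6,B7}: {B0,B6} ∩ {B0,B6,B7} = {B0,B6}; idom=B6
  B9: preds {B7,B8}: {B0,B6,B7} ∩ {B0,B6,B8} = {B0,B6}; idom=B6

DF derivation:
  B1←B0: walk · to B0
  B1←B4: walk B4→B1 to B0
  B4←B1: walk · to B1
  B4←B3: walk B3 to B1
  B6←B0: walk · to B0
  B6←B5: walk B5→B3→B1 to B0
  B8←B6: walk · to B6
  B8←B7: walk B7 to B6
  B9←B7: walk B7 to B6
  B9←B8: walk B8 to B6
  DF(B0)=∅
  DF(B1)={B1,B6}
  DF(B2)=∅
  DF(B3)={B4,B6}
  DF(B4)={B1}
  DF(B5)={B6}
  DF(B6)=∅
  DF(B7)={B8,B9}
  DF(B8)={B9}
  DF(B9)=∅

φ for f: defs {B0,B1,B3,B8}
  DF⁺ = {B1,B4,B6,B9}

Answer: ["B1", "B4", "B6", "B9"]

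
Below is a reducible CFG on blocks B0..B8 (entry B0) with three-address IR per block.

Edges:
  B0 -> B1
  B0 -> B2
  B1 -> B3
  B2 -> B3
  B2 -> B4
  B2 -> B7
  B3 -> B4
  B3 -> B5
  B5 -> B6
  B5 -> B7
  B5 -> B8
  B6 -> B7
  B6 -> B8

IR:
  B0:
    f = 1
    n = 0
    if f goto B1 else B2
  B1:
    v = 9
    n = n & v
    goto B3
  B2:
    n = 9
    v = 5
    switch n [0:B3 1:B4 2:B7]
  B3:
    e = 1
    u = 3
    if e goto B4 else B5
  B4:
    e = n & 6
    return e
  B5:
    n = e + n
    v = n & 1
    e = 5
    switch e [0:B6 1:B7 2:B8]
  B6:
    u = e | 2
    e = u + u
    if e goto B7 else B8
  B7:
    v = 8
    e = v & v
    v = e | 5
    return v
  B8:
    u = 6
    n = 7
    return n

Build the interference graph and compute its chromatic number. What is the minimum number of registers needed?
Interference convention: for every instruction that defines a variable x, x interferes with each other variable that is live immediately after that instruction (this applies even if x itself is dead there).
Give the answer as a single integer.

def/use:
  B0: def={f,n} ue=∅
  B1: def={n,v} ue={n}
  B2: def={n,v} ue=∅
  B3: def={e,u} ue=∅
  B4: def={e} ue={n}
  B5: def={e,n,v} ue={e,n}
  B6: def={e,u} ue={e}
  B7: def={e,v} ue=∅
  B8: def={n,u} ue=∅

Live sets:
  B0: in=∅ out={n}
  B1: in={n} out={n}
  B2: in=∅ out={n}
  B3: in={n} out={e,n}
  B4: in={n} out=∅
  B5: in={e,n} out={e}
  B6: in={e} out=∅
  B7: in=∅ out=∅
  B8: in=∅ out=∅

Interference:
  e↔{n,u}
  f↔{n}
  n↔{e,f,u,v}
  u↔{e,n}
  v↔{n}

Chromatic number:
  clique {e,n,u} ⇒ need ≥ 3
  3-colouring: c0={n}  c1={e,f,v}  c2={u}
  χ = 3

Answer: 3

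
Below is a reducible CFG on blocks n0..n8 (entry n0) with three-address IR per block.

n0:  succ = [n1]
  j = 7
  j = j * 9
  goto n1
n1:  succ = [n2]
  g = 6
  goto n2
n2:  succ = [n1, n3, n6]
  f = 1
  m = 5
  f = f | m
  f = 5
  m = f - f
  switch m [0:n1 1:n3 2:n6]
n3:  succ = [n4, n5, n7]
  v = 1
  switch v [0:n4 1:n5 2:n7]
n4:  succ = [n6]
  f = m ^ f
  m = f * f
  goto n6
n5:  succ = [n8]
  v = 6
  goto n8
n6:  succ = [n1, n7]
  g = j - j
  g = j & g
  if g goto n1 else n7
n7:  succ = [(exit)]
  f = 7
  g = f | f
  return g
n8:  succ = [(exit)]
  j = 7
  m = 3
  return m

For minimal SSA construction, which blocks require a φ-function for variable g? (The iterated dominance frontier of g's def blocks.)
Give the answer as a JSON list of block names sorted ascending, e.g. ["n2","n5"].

idom tree: n1←n0 n2←n1 n3←n2 n4←n3 n5←n3 n6←n2 n7←n2 n8←n5
Join-block Dom:
  n1: preds {n0,n2,n6}: {n0} ∩ {n0,n1,n2} ∩ {n0,n1,n2,n6} = {n0}; idom=n0
  n6: preds {n2,n4}: {n0,n1,n2} ∩ {n0,n1,n2,n3,n4} = {n0,n1,n2}; idom=n2
  n7: preds {n3,n6}: {n0,n1,n2,n3} ∩ {n0,n1,n2,n6} = {n0,n1,n2}; idom=n2

DF walk-up:
  n1←n0: walk · to n0
  n1←n2: walk n2→n1 to n0
  n1←n6: walk n6→n2→n1 to n0
  n6←n2: walk · to n2
  n6←n4: walk n4→n3 to n2
  n7←n3: walk n3 to n2
  n7←n6: walk n6 to n2
  n0: DF=∅
  n1: DF={n1}
  n2: DF={n1}
  n3: DF={n6,n7}
  n4: DF={n6}
  n5: DF=∅
  n6: DF={n1,n7}
  n7: DF=∅
  n8: DF=∅

φ for g: defs {n1,n6,n7}
  DF⁺ = {n1,n7}

Answer: ["n1", "n7"]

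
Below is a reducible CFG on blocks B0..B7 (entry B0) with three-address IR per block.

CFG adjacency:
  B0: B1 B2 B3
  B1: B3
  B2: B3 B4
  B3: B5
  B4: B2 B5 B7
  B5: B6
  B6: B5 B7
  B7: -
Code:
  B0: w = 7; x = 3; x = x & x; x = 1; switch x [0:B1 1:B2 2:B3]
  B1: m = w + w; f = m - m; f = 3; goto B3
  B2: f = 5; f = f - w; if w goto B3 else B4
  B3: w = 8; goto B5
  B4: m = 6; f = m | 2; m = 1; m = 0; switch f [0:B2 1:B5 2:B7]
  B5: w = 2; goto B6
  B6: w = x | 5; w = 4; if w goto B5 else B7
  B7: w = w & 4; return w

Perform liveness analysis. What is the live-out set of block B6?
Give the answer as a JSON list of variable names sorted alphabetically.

Per-block:
  B0: def={w,x} ue=∅
  B1: def={f,m} ue={w}
  B2: def={f} ue={w}
  B3: def={w} ue=∅
  B4: def={f,m} ue=∅
  B5: def={w} ue=∅
  B6: def={w} ue={x}
  B7: def={w} ue={w}

Backward fixpoint:
  B0 li=∅ lo={w,x}
  B1 li={w,x} lo={x}
  B2 li={w,x} lo={w,x}
  B3 li={x} lo={x}
  B4 li={w,x} lo={w,x}
  B5 li={x} lo={x}
  B6 li={x} lo={w,x}
  B7 li={w} lo=∅

live-out(B6) = ["w", "x"]

Answer: ["w", "x"]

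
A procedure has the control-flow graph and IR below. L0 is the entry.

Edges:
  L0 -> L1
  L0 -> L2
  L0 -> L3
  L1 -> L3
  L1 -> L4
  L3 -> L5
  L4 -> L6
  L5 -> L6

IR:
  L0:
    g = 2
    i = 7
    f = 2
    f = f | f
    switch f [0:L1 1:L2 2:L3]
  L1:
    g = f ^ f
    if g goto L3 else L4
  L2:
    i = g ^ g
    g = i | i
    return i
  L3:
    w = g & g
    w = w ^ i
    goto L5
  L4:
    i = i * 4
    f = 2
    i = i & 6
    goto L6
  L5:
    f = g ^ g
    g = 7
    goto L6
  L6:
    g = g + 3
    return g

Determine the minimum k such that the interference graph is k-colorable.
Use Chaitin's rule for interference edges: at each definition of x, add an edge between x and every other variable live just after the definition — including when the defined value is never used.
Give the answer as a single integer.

Answer: 3

Working:
Block summaries:
  L0 def {f,g,i} use ∅
  L1 def {g} use {f}
  L2 def {g,i} use {g}
  L3 def {w} use {g,i}
  L4 def {f,i} use {i}
  L5 def {f,g} use {g}
  L6 def {g} use {g}

Backward fixpoint:
  live L0: ∅→{f,g,i}
  live L1: {f,i}→{g,i}
  live L2: {g}→∅
  live L3: {g,i}→{g}
  live L4: {g,i}→{g}
  live L5: {g}→{g}
  live L6: {g}→∅

Conflict graph:
  f↔{g,i}
  g↔{f,i,w}
  i↔{f,g,w}
  w↔{g,i}

Chromatic number:
  clique {f,g,i} ⇒ need ≥ 3
  3-colouring: r0={g}  r1={i}  r2={f,w}
  χ = 3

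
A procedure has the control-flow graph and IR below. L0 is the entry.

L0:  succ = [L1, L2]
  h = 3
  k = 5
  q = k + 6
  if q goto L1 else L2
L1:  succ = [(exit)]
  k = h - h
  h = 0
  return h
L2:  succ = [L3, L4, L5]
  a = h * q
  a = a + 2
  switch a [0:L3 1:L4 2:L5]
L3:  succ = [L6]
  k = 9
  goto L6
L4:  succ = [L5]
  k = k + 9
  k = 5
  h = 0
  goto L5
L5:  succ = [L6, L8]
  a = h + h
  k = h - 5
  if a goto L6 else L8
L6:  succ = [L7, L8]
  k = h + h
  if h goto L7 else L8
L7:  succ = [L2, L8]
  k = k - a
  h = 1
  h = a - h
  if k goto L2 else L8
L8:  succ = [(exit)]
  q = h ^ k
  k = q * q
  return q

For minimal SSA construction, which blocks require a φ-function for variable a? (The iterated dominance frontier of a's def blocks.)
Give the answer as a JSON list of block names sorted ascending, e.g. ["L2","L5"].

idom tree: L1←L0 L2←L0 L3←L2 L4←L2 L5←L2 L6←L2 L7←L6 L8←L2
Dom∩ at merges:
  L2: preds {L0,L7}: {L0} ∩ {L0,L2,L6,L7} = {L0}; idom=L0
  L5: preds {L2,L4}: {L0,L2} ∩ {L0,L2,L4} = {L0,L2}; idom=L2
  L6: preds {L3,L5}: {L0,L2,L3} ∩ {L0,L2,L5} = {L0,L2}; idom=L2
  L8: preds {L5,L6,L7}: {L0,L2,L5} ∩ {L0,L2,L6} ∩ {L0,L2,L6,L7} = {L0,L2}; idom=L2

DF walk-up:
  L2←L0: walk · to L0
  L2←L7: walk L7→L6→L2 to L0
  L5←L2: walk · to L2
  L5←L4: walk L4 to L2
  L6←L3: walk L3 to L2
  L6←L5: walk L5 to L2
  L8←L5: walk L5 to L2
  L8←L6: walk L6 to L2
  L8←L7: walk L7→L6 to L2
  DF(L0)=∅
  DF(L1)=∅
  DF(L2)={L2}
  DF(L3)={L6}
  DF(L4)={L5}
  DF(L5)={L6,L8}
  DF(L6)={L2,L8}
  DF(L7)={L2,L8}
  DF(L8)=∅

φ for a: defs {L2,L5}
  DF⁺ = {L2,L6,L8}

Answer: ["L2", "L6", "L8"]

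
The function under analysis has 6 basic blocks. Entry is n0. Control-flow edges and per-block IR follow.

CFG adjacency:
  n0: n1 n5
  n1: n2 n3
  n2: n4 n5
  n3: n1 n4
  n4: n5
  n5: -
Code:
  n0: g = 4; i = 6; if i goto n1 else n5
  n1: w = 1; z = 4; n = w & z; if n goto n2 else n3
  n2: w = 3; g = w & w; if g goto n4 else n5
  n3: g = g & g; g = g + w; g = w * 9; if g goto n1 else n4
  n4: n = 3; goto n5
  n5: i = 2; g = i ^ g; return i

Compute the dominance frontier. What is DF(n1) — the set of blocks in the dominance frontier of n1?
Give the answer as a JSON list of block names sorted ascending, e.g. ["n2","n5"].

idom tree: n1←n0 n2←n1 n3←n1 n4←n1 n5←n0
Join-block Dom:
  n1: preds {n0,n3}: {n0} ∩ {n0,n1,n3} = {n0}; idom=n0
  n4: preds {n2,n3}: {n0,n1,n2} ∩ {n0,n1,n3} = {n0,n1}; idom=n1
  n5: preds {n0,n2,n4}: {n0} ∩ {n0,n1,n2} ∩ {n0,n1,n4} = {n0}; idom=n0

Frontier:
  n1←n0: walk · to n0
  n1←n3: walk n3→n1 to n0
  n4←n2: walk n2 to n1
  n4←n3: walk n3 to n1
  n5←n0: walk · to n0
  n5←n2: walk n2→n1 to n0
  n5←n4: walk n4→n1 to n0
  n0: DF=∅
  n1: DF={n1,n5}
  n2: DF={n4,n5}
  n3: DF={n1,n4}
  n4: DF={n5}
  n5: DF=∅

DF(n1) = ["n1", "n5"]

Answer: ["n1", "n5"]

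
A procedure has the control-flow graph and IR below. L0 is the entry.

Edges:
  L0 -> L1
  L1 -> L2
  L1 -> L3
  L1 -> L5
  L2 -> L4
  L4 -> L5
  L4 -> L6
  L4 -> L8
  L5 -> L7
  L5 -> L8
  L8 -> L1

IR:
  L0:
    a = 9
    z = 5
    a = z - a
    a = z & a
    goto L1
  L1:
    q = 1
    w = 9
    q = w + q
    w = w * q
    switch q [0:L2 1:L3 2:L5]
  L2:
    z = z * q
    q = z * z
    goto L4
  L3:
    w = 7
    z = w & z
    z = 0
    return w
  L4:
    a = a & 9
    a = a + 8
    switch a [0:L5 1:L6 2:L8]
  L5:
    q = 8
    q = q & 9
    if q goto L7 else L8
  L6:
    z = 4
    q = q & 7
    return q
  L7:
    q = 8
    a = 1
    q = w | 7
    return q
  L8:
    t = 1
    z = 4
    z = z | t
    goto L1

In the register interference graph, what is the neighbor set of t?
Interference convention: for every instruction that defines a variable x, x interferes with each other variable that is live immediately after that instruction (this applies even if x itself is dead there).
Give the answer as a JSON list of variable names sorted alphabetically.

Per-block:
  L0: {a,z} / ∅
  L1: {q,w} / ∅
  L2: {q,z} / {q,z}
  L3: {w,z} / {z}
  L4: {a} / {a}
  L5: {q} / ∅
  L6: {q,z} / {q}
  L7: {a,q} / {w}
  L8: {t,z} / ∅

Live sets:
  L0: in=∅ out={a,z}
  L1: in={a,z} out={a,q,w,z}
  L2: in={a,q,w,z} out={a,q,w}
  L3: in={z} out=∅
  L4: in={a,q,w} out={a,q,w}
  L5: in={a,w} out={a,w}
  L6: in={q} out=∅
  L7: in={w} out=∅
  L8: in={a} out={a,z}

Interference:
  a — {q,t,w,z}
  q — {a,w,z}
  t — {a,z}
  w — {a,q,z}
  z — {a,q,t,w}

N(t) = ["a", "z"]

Answer: ["a", "z"]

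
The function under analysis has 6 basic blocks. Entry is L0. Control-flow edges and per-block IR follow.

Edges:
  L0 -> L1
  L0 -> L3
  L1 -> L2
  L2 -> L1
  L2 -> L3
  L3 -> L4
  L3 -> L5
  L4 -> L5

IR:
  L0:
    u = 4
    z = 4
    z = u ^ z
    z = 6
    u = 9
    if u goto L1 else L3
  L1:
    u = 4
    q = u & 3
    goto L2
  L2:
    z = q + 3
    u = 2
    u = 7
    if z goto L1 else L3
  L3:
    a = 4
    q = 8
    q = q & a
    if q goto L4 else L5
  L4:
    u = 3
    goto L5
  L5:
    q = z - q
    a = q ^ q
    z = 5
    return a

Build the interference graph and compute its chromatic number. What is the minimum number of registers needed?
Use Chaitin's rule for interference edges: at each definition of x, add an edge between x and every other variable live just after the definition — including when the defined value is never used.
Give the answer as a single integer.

Answer: 3

Derivation:
def/use:
  L0: {u,z} / ∅
  L1: {q,u} / ∅
  L2: {u,z} / {q}
  L3: {a,q} / ∅
  L4: {u} / ∅
  L5: {a,q,z} / {q,z}

Liveness:
  live L0: ∅→{z}
  live L1: ∅→{q}
  live L2: {q}→{z}
  live L3: {z}→{q,z}
  live L4: {q,z}→{q,z}
  live L5: {q,z}→∅

Interfere edges:
  a — {q,z}
  q — {a,u,z}
  u — {q,z}
  z — {a,q,u}

Registers:
  {a,q,z} pairwise interfere (3-clique) ⇒ χ ≥ 3
  assign a→c2 q→c0 u→c2 z→c1 — no edge inside a register ⇒ χ ≤ 3
  χ = 3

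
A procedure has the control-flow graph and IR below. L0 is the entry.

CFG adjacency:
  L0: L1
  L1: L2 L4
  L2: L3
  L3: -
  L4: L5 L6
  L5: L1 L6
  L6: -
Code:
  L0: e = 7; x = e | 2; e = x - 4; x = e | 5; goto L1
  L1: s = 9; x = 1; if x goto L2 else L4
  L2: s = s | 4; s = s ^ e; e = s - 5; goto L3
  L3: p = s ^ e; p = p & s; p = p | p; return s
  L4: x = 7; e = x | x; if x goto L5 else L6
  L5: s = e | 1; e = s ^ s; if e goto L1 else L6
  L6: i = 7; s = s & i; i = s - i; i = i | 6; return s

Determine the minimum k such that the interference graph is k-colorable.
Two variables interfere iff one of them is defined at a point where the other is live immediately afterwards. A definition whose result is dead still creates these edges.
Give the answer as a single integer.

Answer: 3

Working:
Block summaries:
  L0: def={e,x} ue=∅
  L1: def={s,x} ue=∅
  L2: def={e,s} ue={e,s}
  L3: def={p} ue={e,s}
  L4: def={e,x} ue=∅
  L5: def={e,s} ue={e}
  L6: def={i,s} ue={s}

Live sets:
  live L0: ∅→{e}
  live L1: {e}→{e,s}
  live L2: {e,s}→{e,s}
  live L3: {e,s}→∅
  live L4: {s}→{e,s}
  live L5: {e}→{e,s}
  live L6: {s}→∅

Interfere edges:
  e↔{s,x}
  i↔{s}
  p↔{s}
  s↔{e,i,p,x}
  x↔{e,s}

Registers:
  clique {e,s,x} ⇒ need ≥ 3
  assign e→R1 i→R1 p→R1 s→R0 x→R2 — no edge inside a register ⇒ χ ≤ 3
  χ = 3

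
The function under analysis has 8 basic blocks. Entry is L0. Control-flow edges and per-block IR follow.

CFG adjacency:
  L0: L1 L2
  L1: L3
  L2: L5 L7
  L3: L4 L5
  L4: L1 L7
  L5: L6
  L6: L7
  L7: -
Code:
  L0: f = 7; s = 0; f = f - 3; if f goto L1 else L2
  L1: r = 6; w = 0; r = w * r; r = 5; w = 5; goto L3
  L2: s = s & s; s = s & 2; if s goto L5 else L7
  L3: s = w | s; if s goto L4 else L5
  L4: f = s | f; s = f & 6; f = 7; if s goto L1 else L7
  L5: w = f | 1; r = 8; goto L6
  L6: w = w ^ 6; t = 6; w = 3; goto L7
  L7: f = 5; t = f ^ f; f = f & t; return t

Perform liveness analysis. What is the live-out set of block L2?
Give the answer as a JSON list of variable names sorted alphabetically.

def/use:
  L0 def {f,s} use ∅
  L1 def {r,w} use ∅
  L2 def {s} use {s}
  L3 def {s} use {s,w}
  L4 def {f,s} use {f,s}
  L5 def {r,w} use {f}
  L6 def {t,w} use {w}
  L7 def {f,t} use ∅

Liveness:
  L0 li=∅ lo={f,s}
  L1 li={f,s} lo={f,s,w}
  L2 li={f,s} lo={f}
  L3 li={f,s,w} lo={f,s}
  L4 li={f,s} lo={f,s}
  L5 li={f} lo={w}
  L6 li={w} lo=∅
  L7 li=∅ lo=∅

live-out(L2) = ["f"]

Answer: ["f"]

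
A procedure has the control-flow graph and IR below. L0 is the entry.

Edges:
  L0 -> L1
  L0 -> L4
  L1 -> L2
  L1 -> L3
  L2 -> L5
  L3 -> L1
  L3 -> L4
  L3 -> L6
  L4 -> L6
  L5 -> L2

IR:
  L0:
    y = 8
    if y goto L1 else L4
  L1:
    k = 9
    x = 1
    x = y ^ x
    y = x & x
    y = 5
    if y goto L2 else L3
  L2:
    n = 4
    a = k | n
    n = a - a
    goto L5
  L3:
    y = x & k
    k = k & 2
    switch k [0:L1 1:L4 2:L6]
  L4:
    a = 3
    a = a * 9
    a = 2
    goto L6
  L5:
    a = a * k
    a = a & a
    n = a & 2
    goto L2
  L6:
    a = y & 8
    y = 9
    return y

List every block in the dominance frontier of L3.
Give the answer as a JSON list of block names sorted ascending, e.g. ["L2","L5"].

idom tree: L1←L0 L2←L1 L3←L1 L4←L0 L5←L2 L6←L0
Join-block Dom:
  L1: preds {L0,L3}: {L0} ∩ {L0,L1,L3} = {L0}; idom=L0
  L2: preds {L1,L5}: {L0,L1} ∩ {L0,L1,L2,L5} = {L0,L1}; idom=L1
  L4: preds {L0,L3}: {L0} ∩ {L0,L1,L3} = {L0}; idom=L0
  L6: preds {L3,L4}: {L0,L1,L3} ∩ {L0,L4} = {L0}; idom=L0

DF walk-up:
  L1←L0: walk · to L0
  L1←L3: walk L3→L1 to L0
  L2←L1: walk · to L1
  L2←L5: walk L5→L2 to L1
  L4←L0: walk · to L0
  L4←L3: walk L3→L1 to L0
  L6←L3: walk L3→L1 to L0
  L6←L4: walk L4 to L0
  L0: DF=∅
  L1: DF={L1,L4,L6}
  L2: DF={L2}
  L3: DF={L1,L4,L6}
  L4: DF={L6}
  L5: DF={L2}
  L6: DF=∅

DF(L3) = ["L1", "L4", "L6"]

Answer: ["L1", "L4", "L6"]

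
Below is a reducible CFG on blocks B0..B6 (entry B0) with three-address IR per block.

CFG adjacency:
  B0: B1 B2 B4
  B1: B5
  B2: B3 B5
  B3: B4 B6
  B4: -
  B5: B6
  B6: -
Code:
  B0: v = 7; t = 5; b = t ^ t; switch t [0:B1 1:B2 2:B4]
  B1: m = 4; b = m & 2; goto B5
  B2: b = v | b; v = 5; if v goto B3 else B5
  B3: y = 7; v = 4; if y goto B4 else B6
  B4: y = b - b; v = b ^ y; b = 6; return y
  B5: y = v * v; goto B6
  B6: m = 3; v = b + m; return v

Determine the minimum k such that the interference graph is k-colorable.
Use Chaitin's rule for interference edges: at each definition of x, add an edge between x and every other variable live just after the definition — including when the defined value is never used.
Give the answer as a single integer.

Block summaries:
  B0: {b,t,v} / ∅
  B1: {b,m} / ∅
  B2: {b,v} / {b,v}
  B3: {v,y} / ∅
  B4: {b,v,y} / {b}
  B5: {y} / {v}
  B6: {m,v} / {b}

Backward fixpoint:
  B0 li=∅ lo={b,v}
  B1 li={v} lo={b,v}
  B2 li={b,v} lo={b,v}
  B3 li={b} lo={b}
  B4 li={b} lo=∅
  B5 li={b,v} lo={b}
  B6 li={b} lo=∅

Conflict graph:
  b — {m,t,v,y}
  m — {b,v}
  t — {b,v}
  v — {b,m,t,y}
  y — {b,v}

Colouring:
  lower bound: {b,m,v} mutually conflict ⇒ χ ≥ 3
  assign b→R0 m→R2 t→R2 v→R1 y→R2 — no edge inside a register ⇒ χ ≤ 3
  χ = 3

Answer: 3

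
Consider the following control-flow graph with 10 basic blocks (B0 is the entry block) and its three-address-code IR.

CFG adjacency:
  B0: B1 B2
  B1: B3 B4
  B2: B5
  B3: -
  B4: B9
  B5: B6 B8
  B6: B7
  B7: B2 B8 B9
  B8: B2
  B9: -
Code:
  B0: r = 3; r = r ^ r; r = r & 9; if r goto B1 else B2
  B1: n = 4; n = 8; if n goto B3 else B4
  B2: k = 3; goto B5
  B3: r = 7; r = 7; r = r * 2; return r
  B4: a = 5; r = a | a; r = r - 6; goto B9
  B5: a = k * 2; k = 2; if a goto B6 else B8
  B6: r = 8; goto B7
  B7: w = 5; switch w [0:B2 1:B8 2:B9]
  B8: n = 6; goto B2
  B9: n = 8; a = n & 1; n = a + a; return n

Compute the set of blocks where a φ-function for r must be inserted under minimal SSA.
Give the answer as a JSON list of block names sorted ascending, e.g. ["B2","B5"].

idom tree: B1←B0 B2←B0 B3←B1 B4←B1 B5←B2 B6←B5 B7←B6 B8←B5 B9←B0
Join-block Dom:
  B2: preds {B0,B7,B8}: {B0} ∩ {B0,B2,B5,B6,B7} ∩ {B0,B2,B5,B8} = {B0}; idom=B0
  B8: preds {B5,B7}: {B0,B2,B5} ∩ {B0,B2,B5,B6,B7} = {B0,B2,B5}; idom=B5
  B9: preds {B4,B7}: {B0,B1,B4} ∩ {B0,B2,B5,B6,B7} = {B0}; idom=B0

DF walk-up:
  B2←B0: walk · to B0
  B2←B7: walk B7→B6→B5→B2 to B0
  B2←B8: walk B8→B5→B2 to B0
  B8←B5: walk · to B5
  B8←B7: walk B7→B6 to B5
  B9←B4: walk B4→B1 to B0
  B9←B7: walk B7→B6→B5→B2 to B0
  DF(B0)=∅
  DF(B1)={B9}
  DF(B2)={B2,B9}
  DF(B3)=∅
  DF(B4)={B9}
  DF(B5)={B2,B9}
  DF(B6)={B2,B8,B9}
  DF(B7)={B2,B8,B9}
  DF(B8)={B2}
  DF(B9)=∅

φ for r: defs {B0,B3,B4,B6}
  DF⁺ = {B2,B8,B9}

Answer: ["B2", "B8", "B9"]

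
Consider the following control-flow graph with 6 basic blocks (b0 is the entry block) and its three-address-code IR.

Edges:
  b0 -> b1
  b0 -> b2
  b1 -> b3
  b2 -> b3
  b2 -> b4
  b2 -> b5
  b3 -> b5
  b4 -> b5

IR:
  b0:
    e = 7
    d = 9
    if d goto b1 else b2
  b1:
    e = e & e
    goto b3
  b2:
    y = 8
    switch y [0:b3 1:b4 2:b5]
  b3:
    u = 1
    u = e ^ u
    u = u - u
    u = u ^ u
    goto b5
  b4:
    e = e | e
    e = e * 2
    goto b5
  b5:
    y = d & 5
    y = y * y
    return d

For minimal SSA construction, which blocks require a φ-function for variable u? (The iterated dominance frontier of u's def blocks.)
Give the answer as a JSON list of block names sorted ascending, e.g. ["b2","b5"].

idom tree: b1←b0 b2←b0 b3←b0 b4←b2 b5←b0
Dom at joins:
  b3: preds {b1,b2}: {b0,b1} ∩ {b0,b2} = {b0}; idom=b0
  b5: preds {b2,b3,b4}: {b0,b2} ∩ {b0,b3} ∩ {b0,b2,b4} = {b0}; idom=b0

DF walk-up:
  join b3 pred b1: b1 stop@b0
  join b3 pred b2: b2 stop@b0
  join b5 pred b2: b2 stop@b0
  join b5 pred b3: b3 stop@b0
  join b5 pred b4: b4→b2 stop@b0
  b0 → ∅
  b1 → {b3}
  b2 → {b3,b5}
  b3 → {b5}
  b4 → {b5}
  b5 → ∅

φ for u: defs {b3}
  DF⁺ = {b5}

Answer: ["b5"]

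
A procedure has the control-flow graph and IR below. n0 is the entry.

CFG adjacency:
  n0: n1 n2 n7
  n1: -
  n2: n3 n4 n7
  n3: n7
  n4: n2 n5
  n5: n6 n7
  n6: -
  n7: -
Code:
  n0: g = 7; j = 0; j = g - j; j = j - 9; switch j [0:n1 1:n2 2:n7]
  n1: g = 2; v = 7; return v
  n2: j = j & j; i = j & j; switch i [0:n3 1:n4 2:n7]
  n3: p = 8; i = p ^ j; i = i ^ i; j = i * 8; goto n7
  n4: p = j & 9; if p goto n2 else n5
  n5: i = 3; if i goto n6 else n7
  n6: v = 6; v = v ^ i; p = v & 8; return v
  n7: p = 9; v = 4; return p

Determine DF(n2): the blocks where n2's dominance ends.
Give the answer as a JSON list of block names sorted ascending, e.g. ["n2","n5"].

idom tree: n1←n0 n2←n0 n3←n2 n4←n2 n5←n4 n6←n5 n7←n0
Dom∩ at merges:
  n2: preds {n0,n4}: {n0} ∩ {n0,n2,n4} = {n0}; idom=n0
  n7: preds {n0,n2,n3,n5}: {n0} ∩ {n0,n2} ∩ {n0,n2,n3} ∩ {n0,n2,n4,n5} = {n0}; idom=n0

DF walk-up:
  join n2 pred n0: · stop@n0
  join n2 pred n4: n4→n2 stop@n0
  join n7 pred n0: · stop@n0
  join n7 pred n2: n2 stop@n0
  join n7 pred n3: n3→n2 stop@n0
  join n7 pred n5: n5→n4→n2 stop@n0
  n0 → ∅
  n1 → ∅
  n2 → {n2,n7}
  n3 → {n7}
  n4 → {n2,n7}
  n5 → {n7}
  n6 → ∅
  n7 → ∅

DF(n2) = ["n2", "n7"]

Answer: ["n2", "n7"]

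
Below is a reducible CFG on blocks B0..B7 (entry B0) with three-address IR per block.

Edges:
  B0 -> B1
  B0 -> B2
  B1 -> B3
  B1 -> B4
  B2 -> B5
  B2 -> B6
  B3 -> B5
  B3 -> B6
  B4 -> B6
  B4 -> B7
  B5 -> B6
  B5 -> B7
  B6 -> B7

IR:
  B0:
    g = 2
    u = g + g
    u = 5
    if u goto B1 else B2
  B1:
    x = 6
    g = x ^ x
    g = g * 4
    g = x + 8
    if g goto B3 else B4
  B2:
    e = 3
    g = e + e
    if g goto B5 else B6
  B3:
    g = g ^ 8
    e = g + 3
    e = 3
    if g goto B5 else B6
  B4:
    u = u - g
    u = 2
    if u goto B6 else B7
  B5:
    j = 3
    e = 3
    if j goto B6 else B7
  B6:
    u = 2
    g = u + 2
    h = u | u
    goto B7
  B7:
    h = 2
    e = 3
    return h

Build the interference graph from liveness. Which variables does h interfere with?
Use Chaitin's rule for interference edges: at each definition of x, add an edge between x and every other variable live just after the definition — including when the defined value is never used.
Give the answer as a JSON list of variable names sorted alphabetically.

Block summaries:
  B0: def={g,u} ue=∅
  B1: def={g,x} ue=∅
  B2: def={e,g} ue=∅
  B3: def={e,g} ue={g}
  B4: def={u} ue={g,u}
  B5: def={e,j} ue=∅
  B6: def={g,h,u} ue=∅
  B7: def={e,h} ue=∅

Backward fixpoint:
  B0 li=∅ lo={u}
  B1 li={u} lo={g,u}
  B2 li=∅ lo=∅
  B3 li={g} lo=∅
  B4 li={g,u} lo=∅
  B5 li=∅ lo=∅
  B6 li=∅ lo=∅
  B7 li=∅ lo=∅

Interference:
  e: {g,h,j}
  g: {e,u,x}
  h: {e}
  j: {e}
  u: {g,x}
  x: {g,u}

N(h) = ["e"]

Answer: ["e"]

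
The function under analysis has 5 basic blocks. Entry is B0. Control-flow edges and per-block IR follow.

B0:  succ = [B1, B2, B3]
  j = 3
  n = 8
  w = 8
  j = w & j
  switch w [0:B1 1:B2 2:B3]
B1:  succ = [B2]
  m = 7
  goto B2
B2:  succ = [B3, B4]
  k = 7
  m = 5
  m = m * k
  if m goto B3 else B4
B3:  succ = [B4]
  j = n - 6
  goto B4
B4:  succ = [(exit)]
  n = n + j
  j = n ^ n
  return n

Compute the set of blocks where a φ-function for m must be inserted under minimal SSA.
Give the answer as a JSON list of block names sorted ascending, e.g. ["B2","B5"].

idom tree: B1←B0 B2←B0 B3←B0 B4←B0
Dom at joins:
  B2: preds {B0,B1}: {B0} ∩ {B0,B1} = {B0}; idom=B0
  B3: preds {B0,B2}: {B0} ∩ {B0,B2} = {B0}; idom=B0
  B4: preds {B2,B3}: {B0,B2} ∩ {B0,B3} = {B0}; idom=B0

DF derivation:
  join B2 pred B0: · stop@B0
  join B2 pred B1: B1 stop@B0
  join B3 pred B0: · stop@B0
  join B3 pred B2: B2 stop@B0
  join B4 pred B2: B2 stop@B0
  join B4 pred B3: B3 stop@B0
  B0: DF=∅
  B1: DF={B2}
  B2: DF={B3,B4}
  B3: DF={B4}
  B4: DF=∅

φ for m: defs {B1,B2}
  DF⁺ = {B2,B3,B4}

Answer: ["B2", "B3", "B4"]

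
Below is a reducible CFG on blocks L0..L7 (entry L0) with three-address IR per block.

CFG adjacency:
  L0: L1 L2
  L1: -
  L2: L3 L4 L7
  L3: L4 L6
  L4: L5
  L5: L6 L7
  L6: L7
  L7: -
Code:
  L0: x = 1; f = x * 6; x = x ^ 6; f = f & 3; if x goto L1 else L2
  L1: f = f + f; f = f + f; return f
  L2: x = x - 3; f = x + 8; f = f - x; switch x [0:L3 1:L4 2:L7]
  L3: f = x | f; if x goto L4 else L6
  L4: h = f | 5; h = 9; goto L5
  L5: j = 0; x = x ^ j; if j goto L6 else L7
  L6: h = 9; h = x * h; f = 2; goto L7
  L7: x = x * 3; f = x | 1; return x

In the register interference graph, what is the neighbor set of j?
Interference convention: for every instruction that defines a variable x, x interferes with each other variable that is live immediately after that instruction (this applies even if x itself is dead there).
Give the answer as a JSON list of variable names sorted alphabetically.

Answer: ["x"]

Derivation:
Block summaries:
  L0: def={f,x} ue=∅
  L1: def={f} ue={f}
  L2: def={f,x} ue={x}
  L3: def={f} ue={f,x}
  L4: def={h} ue={f}
  L5: def={j,x} ue={x}
  L6: def={f,h} ue={x}
  L7: def={f,x} ue={x}

Liveness:
  L0 li=∅ lo={f,x}
  L1 li={f} lo=∅
  L2 li={x} lo={f,x}
  L3 li={f,x} lo={f,x}
  L4 li={f,x} lo={x}
  L5 li={x} lo={x}
  L6 li={x} lo={x}
  L7 li={x} lo=∅

Interfere edges:
  f↔{x}
  h↔{x}
  j↔{x}
  x↔{f,h,j}

N(j) = ["x"]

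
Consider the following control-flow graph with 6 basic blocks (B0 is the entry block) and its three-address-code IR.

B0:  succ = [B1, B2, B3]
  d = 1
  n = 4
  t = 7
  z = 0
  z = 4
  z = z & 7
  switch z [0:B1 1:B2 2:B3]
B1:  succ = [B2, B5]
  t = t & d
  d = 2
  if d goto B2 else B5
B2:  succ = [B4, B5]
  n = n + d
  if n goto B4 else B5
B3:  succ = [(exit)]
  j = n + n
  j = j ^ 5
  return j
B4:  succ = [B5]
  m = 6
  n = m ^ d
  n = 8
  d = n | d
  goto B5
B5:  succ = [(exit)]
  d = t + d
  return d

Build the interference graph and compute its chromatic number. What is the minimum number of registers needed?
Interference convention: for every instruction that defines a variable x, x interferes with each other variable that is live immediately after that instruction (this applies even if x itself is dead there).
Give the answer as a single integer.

Per-block:
  B0: def={d,n,t,z} ue=∅
  B1: def={d,t} ue={d,t}
  B2: def={n} ue={d,n}
  B3: def={j} ue={n}
  B4: def={d,m,n} ue={d}
  B5: def={d} ue={d,t}

Live sets:
  live B0: ∅→{d,n,t}
  live B1: {d,n,t}→{d,n,t}
  live B2: {d,n,t}→{d,t}
  live B3: {n}→∅
  live B4: {d,t}→{d,t}
  live B5: {d,t}→∅

Conflict graph:
  d — {m,n,t,z}
  j — ∅
  m — {d,t}
  n — {d,t,z}
  t — {d,m,n,z}
  z — {d,n,t}

Colouring:
  {d,n,t,z} pairwise interfere (4-clique) ⇒ χ ≥ 4
  assign d→r0 j→r0 m→r2 n→r2 t→r1 z→r3 — no edge inside a register ⇒ χ ≤ 4
  χ = 4

Answer: 4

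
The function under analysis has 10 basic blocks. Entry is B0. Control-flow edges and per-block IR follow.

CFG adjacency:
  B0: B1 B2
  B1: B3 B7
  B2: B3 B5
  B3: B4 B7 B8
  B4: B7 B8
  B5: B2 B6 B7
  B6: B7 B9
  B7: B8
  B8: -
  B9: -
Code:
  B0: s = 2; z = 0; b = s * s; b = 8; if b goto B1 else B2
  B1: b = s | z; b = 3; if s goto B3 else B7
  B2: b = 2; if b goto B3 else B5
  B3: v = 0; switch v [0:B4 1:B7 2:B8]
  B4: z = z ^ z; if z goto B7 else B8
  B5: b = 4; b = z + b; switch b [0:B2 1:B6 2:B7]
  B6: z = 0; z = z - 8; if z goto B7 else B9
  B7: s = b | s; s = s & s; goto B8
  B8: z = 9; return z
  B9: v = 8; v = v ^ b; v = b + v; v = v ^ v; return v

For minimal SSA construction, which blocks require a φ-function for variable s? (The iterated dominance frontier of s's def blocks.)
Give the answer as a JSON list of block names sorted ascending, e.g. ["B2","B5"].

idom tree: B1←B0 B2←B0 B3←B0 B4←B3 B5←B2 B6←B5 B7←B0 B8←B0 B9←B6
Join-block Dom:
  B2: preds {B0,B5}: {B0} ∩ {B0,B2,B5} = {B0}; idom=B0
  B3: preds {B1,B2}: {B0,B1} ∩ {B0,B2} = {B0}; idom=B0
  B7: preds {B1,B3,B4,B5,B6}: {B0,B1} ∩ {B0,B3} ∩ {B0,B3,B4} ∩ {B0,B2,B5} ∩ {B0,B2,B5,B6} = {B0}; idom=B0
  B8: preds {B3,B4,B7}: {B0,B3} ∩ {B0,B3,B4} ∩ {B0,B7} = {B0}; idom=B0

DF walk-up:
  join B2 pred B0: · stop@B0
  join B2 pred B5: B5→B2 stop@B0
  join B3 pred B1: B1 stop@B0
  join B3 pred B2: B2 stop@B0
  join B7 pred B1: B1 stop@B0
  join B7 pred B3: B3 stop@B0
  join B7 pred B4: B4→B3 stop@B0
  join B7 pred B5: B5→B2 stop@B0
  join B7 pred B6: B6→B5→B2 stop@B0
  join B8 pred B3: B3 stop@B0
  join B8 pred B4: B4→B3 stop@B0
  join B8 pred B7: B7 stop@B0
  DF(B0)=∅
  DF(B1)={B3,B7}
  DF(B2)={B2,B3,B7}
  DF(B3)={B7,B8}
  DF(B4)={B7,B8}
  DF(B5)={B2,B7}
  DF(B6)={B7}
  DF(B7)={B8}
  DF(B8)=∅
  DF(B9)=∅

φ for s: defs {B0,B7}
  DF⁺ = {B8}

Answer: ["B8"]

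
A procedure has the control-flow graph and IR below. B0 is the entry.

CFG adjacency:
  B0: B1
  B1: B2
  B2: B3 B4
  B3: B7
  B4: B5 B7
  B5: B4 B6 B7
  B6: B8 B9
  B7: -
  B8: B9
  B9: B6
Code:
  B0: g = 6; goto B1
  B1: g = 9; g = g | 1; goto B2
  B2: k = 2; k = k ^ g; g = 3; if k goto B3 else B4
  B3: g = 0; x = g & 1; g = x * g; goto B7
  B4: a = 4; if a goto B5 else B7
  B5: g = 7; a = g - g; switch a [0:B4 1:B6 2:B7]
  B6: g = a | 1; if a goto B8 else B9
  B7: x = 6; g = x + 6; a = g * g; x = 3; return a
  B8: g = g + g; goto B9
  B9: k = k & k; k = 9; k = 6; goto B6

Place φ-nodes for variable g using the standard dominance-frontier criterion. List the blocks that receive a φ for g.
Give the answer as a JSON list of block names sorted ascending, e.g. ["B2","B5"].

Answer: ["B4", "B6", "B7", "B9"]

Working:
idom tree: B1←B0 B2←B1 B3←B2 B4←B2 B5←B4 B6←B5 B7←B2 B8←B6 B9←B6
Dom∩ at merges:
  B4: preds {B2,B5}: {B0,B1,B2} ∩ {B0,B1,B2,B4,B5} = {B0,B1,B2}; idom=B2
  B6: preds {B5,B9}: {B0,B1,B2,B4,B5} ∩ {B0,B1,B2,B4,B5,B6,B9} = {B0,B1,B2,B4,B5}; idom=B5
  B7: preds {B3,B4,B5}: {B0,B1,B2,B3} ∩ {B0,B1,B2,B4} ∩ {B0,B1,B2,B4,B5} = {B0,B1,B2}; idom=B2
  B9: preds {B6,B8}: {B0,B1,B2,B4,B5,B6} ∩ {B0,B1,B2,B4,B5,B6,B8} = {B0,B1,B2,B4,B5,B6}; idom=B6

DF derivation:
  join B4 pred B2: · stop@B2
  join B4 pred B5: B5→B4 stop@B2
  join B6 pred B5: · stop@B5
  join B6 pred B9: B9→B6 stop@B5
  join B7 pred B3: B3 stop@B2
  join B7 pred B4: B4 stop@B2
  join B7 pred B5: B5→B4 stop@B2
  join B9 pred B6: · stop@B6
  join B9 pred B8: B8 stop@B6
  B0 → ∅
  B1 → ∅
  B2 → ∅
  B3 → {B7}
  B4 → {B4,B7}
  B5 → {B4,B7}
  B6 → {B6}
  B7 → ∅
  B8 → {B9}
  B9 → {B6}

φ for g: defs {B0,B1,B2,B3,B5,B6,B7,B8}
  DF⁺ = {B4,B6,B7,B9}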